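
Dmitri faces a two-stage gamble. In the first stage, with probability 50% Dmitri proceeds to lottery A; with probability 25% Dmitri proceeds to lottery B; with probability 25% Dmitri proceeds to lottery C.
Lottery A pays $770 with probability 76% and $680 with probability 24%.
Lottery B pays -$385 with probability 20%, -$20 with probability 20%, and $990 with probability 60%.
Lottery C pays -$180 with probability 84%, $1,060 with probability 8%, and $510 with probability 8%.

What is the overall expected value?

EV(A) = 0.76 × 770 + 0.24 × 680 = 585.2 + 163.2 = 748.4
EV(B) = 0.2 × (-385) + 0.2 × (-20) + 0.6 × 990 = -77 − 4 + 594 = 513
EV(C) = 0.84 × (-180) + 0.08 × 1060 + 0.08 × 510 = -151.2 + 84.8 + 40.8 = -25.6
Overall = 0.5 × 748.4 + 0.25 × 513 + 0.25 × (-25.6) = 374.2 + 128.25 − 6.4 = 496.05

$496.05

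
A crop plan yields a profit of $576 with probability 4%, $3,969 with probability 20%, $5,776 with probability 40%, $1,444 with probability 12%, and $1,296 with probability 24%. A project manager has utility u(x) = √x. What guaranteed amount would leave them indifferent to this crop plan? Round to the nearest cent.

E[u] = 0.04·√576 + 0.2·√3969 + 0.4·√5776 + 0.12·√1444 + 0.24·√1296 = 0.04·24 + 0.2·63 + 0.4·76 + 0.12·38 + 0.24·36 = 57.16
CE = (57.16)² = 3267.2656

$3,267.27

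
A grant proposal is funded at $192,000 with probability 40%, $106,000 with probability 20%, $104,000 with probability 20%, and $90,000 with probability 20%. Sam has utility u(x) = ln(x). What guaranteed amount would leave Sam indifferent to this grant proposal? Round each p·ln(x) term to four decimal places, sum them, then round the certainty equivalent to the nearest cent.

$129,598.96

E[u] = 0.4·ln(192000) + 0.2·ln(106000) + 0.2·ln(104000) + 0.2·ln(90000) = 4.8661 + 2.3142 + 2.3104 + 2.2815 = 11.7722
CE = e^11.7722 ≈ 129598.96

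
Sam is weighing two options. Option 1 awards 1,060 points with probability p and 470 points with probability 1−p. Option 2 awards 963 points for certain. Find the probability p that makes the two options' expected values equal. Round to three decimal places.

p = 0.836

p·1060 + (1−p)·470 = 963
590p + 470 = 963
p = (963 − 470) / 590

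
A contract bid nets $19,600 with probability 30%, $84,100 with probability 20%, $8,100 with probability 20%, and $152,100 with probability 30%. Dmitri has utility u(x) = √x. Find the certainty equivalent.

$55,225

E[u] = 0.3·√19600 + 0.2·√84100 + 0.2·√8100 + 0.3·√152100 = 0.3·140 + 0.2·290 + 0.2·90 + 0.3·390 = 235
CE = (235)² = 55225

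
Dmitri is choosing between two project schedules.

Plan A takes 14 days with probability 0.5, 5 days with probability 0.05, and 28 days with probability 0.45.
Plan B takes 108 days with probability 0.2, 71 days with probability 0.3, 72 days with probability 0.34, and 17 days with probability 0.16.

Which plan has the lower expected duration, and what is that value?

Plan A = 0.5 × 14 + 0.05 × 5 + 0.45 × 28 = 7 + 0.25 + 12.6 = 19.85
Plan B = 0.2 × 108 + 0.3 × 71 + 0.34 × 72 + 0.16 × 17 = 21.6 + 21.3 + 24.48 + 2.72 = 70.1

Plan A (19.85 days)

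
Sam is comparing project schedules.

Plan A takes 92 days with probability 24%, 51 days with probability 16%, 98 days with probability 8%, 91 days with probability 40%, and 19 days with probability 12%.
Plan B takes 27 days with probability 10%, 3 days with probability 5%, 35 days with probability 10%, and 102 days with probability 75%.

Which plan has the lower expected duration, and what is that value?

Plan A (76.76 days)

Plan A = 0.24 × 92 + 0.16 × 51 + 0.08 × 98 + 0.4 × 91 + 0.12 × 19 = 22.08 + 8.16 + 7.84 + 36.4 + 2.28 = 76.76
Plan B = 0.1 × 27 + 0.05 × 3 + 0.1 × 35 + 0.75 × 102 = 2.7 + 0.15 + 3.5 + 76.5 = 82.85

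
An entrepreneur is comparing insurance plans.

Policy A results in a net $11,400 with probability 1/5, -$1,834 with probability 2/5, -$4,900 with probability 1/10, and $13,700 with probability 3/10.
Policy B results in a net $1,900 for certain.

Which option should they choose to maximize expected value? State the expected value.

Policy A ($5,166.40)

Policy A = 1/5 × 11400 + 2/5 × (-1834) + 1/10 × (-4900) + 3/10 × 13700 = 2280 − 733.6 − 490 + 4110 = 5166.4
Policy B: 1900 (certain)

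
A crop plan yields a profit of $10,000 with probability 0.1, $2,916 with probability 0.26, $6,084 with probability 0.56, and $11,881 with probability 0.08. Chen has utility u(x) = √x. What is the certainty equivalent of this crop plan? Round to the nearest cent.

$5,843.07

E[u] = 0.1·√10000 + 0.26·√2916 + 0.56·√6084 + 0.08·√11881 = 0.1·100 + 0.26·54 + 0.56·78 + 0.08·109 = 76.44
CE = (76.44)² = 5843.0736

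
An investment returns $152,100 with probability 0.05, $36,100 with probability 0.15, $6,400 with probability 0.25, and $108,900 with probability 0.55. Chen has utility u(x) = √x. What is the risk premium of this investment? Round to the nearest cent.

E[u] = 0.05·√152100 + 0.15·√36100 + 0.25·√6400 + 0.55·√108900 = 0.05·390 + 0.15·190 + 0.25·80 + 0.55·330 = 249.5
CE = (249.5)² = 62250.25
Risk premium = EV − CE = 74515 − 62250.25 = 12264.75

$12,264.75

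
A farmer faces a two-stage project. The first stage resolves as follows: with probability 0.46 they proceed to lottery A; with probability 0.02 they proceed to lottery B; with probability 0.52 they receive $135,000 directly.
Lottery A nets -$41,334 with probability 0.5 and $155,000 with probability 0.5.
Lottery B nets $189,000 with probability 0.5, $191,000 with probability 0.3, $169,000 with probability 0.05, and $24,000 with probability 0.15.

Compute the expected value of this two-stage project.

EV(A) = 0.5 × (-41334) + 0.5 × 155000 = -20667 + 77500 = 56833
EV(B) = 0.5 × 189000 + 0.3 × 191000 + 0.05 × 169000 + 0.15 × 24000 = 94500 + 57300 + 8450 + 3600 = 163850
Branch C: 135000 (certain)
Overall = 0.46 × 56833 + 0.02 × 163850 + 0.52 × 135000 = 26143.18 + 3277 + 70200 = 99620.18

$99,620.18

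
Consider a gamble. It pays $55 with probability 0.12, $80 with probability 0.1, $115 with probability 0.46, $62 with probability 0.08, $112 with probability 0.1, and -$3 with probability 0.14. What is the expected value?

$83.24

EV = 0.12 × 55 + 0.1 × 80 + 0.46 × 115 + 0.08 × 62 + 0.1 × 112 + 0.14 × (-3) = 6.6 + 8 + 52.9 + 4.96 + 11.2 − 0.42 = 83.24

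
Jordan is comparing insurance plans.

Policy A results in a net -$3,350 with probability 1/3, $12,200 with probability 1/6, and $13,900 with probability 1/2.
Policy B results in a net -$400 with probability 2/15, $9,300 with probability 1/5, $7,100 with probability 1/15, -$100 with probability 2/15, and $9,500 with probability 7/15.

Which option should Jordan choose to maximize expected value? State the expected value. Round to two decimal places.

Policy A = 1/3 × (-3350) + 1/6 × 12200 + 1/2 × 13900 = -1116.6667 + 2033.3333 + 6950 = 7866.6667
Policy B = 2/15 × (-400) + 1/5 × 9300 + 1/15 × 7100 + 2/15 × (-100) + 7/15 × 9500 = -53.3333 + 1860 + 473.3333 − 13.3333 + 4433.3333 = 6700

Policy A ($7,866.67)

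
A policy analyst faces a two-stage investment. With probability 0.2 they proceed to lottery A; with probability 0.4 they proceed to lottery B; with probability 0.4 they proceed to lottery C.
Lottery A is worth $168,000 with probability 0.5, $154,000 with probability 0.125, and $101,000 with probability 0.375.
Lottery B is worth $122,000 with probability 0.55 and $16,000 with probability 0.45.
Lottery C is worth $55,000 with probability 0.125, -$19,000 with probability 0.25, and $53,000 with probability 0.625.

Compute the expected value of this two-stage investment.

$72,045

EV(A) = 0.5 × 168000 + 0.125 × 154000 + 0.375 × 101000 = 84000 + 19250 + 37875 = 141125
EV(B) = 0.55 × 122000 + 0.45 × 16000 = 67100 + 7200 = 74300
EV(C) = 0.125 × 55000 + 0.25 × (-19000) + 0.625 × 53000 = 6875 − 4750 + 33125 = 35250
Overall = 0.2 × 141125 + 0.4 × 74300 + 0.4 × 35250 = 28225 + 29720 + 14100 = 72045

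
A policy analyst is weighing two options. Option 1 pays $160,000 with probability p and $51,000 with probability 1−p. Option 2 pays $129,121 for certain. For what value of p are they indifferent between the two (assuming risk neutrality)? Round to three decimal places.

p·160000 + (1−p)·51000 = 129121
109000p + 51000 = 129121
p = (129121 − 51000) / 109000

p = 0.717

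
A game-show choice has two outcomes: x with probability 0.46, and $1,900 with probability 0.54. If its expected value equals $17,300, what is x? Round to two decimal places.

0.46·x + 0.54·1900 = 17300
0.46·x = 17300 − 1026 = 16274
x = 16274 / 0.46 = 35378.2609

x = $35,378.26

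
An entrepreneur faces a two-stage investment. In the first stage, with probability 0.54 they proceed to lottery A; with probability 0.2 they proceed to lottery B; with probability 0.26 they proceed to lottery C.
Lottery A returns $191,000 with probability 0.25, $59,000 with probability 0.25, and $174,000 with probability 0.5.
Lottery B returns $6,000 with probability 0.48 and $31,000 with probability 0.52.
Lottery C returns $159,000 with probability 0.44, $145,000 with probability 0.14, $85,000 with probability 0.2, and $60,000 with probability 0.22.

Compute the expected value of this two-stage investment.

EV(A) = 0.25 × 191000 + 0.25 × 59000 + 0.5 × 174000 = 47750 + 14750 + 87000 = 149500
EV(B) = 0.48 × 6000 + 0.52 × 31000 = 2880 + 16120 = 19000
EV(C) = 0.44 × 159000 + 0.14 × 145000 + 0.2 × 85000 + 0.22 × 60000 = 69960 + 20300 + 17000 + 13200 = 120460
Overall = 0.54 × 149500 + 0.2 × 19000 + 0.26 × 120460 = 80730 + 3800 + 31319.6 = 115849.6

$115,849.60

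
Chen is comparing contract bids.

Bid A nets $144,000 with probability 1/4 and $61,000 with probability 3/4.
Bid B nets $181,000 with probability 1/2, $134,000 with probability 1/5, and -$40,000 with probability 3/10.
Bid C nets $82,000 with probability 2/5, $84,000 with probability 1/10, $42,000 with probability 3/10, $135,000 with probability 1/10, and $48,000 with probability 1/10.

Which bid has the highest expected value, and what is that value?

Bid B ($105,300)

Bid A = 1/4 × 144000 + 3/4 × 61000 = 36000 + 45750 = 81750
Bid B = 1/2 × 181000 + 1/5 × 134000 + 3/10 × (-40000) = 90500 + 26800 − 12000 = 105300
Bid C = 2/5 × 82000 + 1/10 × 84000 + 3/10 × 42000 + 1/10 × 135000 + 1/10 × 48000 = 32800 + 8400 + 12600 + 13500 + 4800 = 72100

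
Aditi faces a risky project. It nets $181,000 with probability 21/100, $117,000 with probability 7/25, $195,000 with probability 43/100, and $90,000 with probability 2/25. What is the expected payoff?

$161,820

EV = 21/100 × 181000 + 7/25 × 117000 + 43/100 × 195000 + 2/25 × 90000 = 38010 + 32760 + 83850 + 7200 = 161820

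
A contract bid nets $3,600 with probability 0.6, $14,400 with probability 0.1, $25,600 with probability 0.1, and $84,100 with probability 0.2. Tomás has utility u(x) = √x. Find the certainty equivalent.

$14,884

E[u] = 0.6·√3600 + 0.1·√14400 + 0.1·√25600 + 0.2·√84100 = 0.6·60 + 0.1·120 + 0.1·160 + 0.2·290 = 122
CE = (122)² = 14884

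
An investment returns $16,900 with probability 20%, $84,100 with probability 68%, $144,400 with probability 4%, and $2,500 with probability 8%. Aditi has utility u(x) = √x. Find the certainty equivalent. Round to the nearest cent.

E[u] = 0.2·√16900 + 0.68·√84100 + 0.04·√144400 + 0.08·√2500 = 0.2·130 + 0.68·290 + 0.04·380 + 0.08·50 = 242.4
CE = (242.4)² = 58757.76

$58,757.76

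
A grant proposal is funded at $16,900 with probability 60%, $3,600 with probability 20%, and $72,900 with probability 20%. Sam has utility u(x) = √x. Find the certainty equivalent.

E[u] = 0.6·√16900 + 0.2·√3600 + 0.2·√72900 = 0.6·130 + 0.2·60 + 0.2·270 = 144
CE = (144)² = 20736

$20,736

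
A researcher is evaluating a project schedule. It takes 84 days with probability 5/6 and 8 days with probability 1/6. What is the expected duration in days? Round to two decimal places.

71.33 days

EV = 5/6 × 84 + 1/6 × 8 = 70 + 1.3333 = 71.3333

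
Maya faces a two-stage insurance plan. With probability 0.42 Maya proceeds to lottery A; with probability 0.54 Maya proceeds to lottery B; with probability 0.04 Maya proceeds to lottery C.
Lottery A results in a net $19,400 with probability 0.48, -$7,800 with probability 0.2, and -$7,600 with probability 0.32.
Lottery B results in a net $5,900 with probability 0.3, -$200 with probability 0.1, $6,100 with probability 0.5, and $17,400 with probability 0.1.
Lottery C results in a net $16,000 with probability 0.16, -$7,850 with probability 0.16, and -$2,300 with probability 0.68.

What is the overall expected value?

EV(A) = 0.48 × 19400 + 0.2 × (-7800) + 0.32 × (-7600) = 9312 − 1560 − 2432 = 5320
EV(B) = 0.3 × 5900 + 0.1 × (-200) + 0.5 × 6100 + 0.1 × 17400 = 1770 − 20 + 3050 + 1740 = 6540
EV(C) = 0.16 × 16000 + 0.16 × (-7850) + 0.68 × (-2300) = 2560 − 1256 − 1564 = -260
Overall = 0.42 × 5320 + 0.54 × 6540 + 0.04 × (-260) = 2234.4 + 3531.6 − 10.4 = 5755.6

$5,755.60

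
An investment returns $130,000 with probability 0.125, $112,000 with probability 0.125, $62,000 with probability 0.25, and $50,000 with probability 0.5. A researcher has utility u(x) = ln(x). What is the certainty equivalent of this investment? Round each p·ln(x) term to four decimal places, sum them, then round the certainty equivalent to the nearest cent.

$65,762.17

E[u] = 0.125·ln(130000) + 0.125·ln(112000) + 0.25·ln(62000) + 0.5·ln(50000) = 1.4719 + 1.4533 + 2.7587 + 5.4099 = 11.0938
CE = e^11.0938 ≈ 65762.17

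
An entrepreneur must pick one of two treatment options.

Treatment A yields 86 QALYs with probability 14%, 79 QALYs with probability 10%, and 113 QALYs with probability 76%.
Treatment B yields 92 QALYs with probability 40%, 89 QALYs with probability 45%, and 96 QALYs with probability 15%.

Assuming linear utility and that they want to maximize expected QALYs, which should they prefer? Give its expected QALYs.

Treatment A = 0.14 × 86 + 0.1 × 79 + 0.76 × 113 = 12.04 + 7.9 + 85.88 = 105.82
Treatment B = 0.4 × 92 + 0.45 × 89 + 0.15 × 96 = 36.8 + 40.05 + 14.4 = 91.25

Treatment A (105.82 QALYs)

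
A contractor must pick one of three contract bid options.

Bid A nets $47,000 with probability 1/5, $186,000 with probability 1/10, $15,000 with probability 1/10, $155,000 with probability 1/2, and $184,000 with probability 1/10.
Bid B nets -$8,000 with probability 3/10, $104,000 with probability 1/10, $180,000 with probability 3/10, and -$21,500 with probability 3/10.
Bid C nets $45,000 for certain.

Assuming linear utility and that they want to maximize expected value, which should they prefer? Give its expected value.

Bid A = 1/5 × 47000 + 1/10 × 186000 + 1/10 × 15000 + 1/2 × 155000 + 1/10 × 184000 = 9400 + 18600 + 1500 + 77500 + 18400 = 125400
Bid B = 3/10 × (-8000) + 1/10 × 104000 + 3/10 × 180000 + 3/10 × (-21500) = -2400 + 10400 + 54000 − 6450 = 55550
Bid C: 45000 (certain)

Bid A ($125,400)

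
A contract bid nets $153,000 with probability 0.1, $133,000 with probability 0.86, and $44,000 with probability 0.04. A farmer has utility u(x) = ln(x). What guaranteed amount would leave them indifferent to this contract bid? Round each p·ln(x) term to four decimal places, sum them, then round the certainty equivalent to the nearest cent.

$129,042.88

E[u] = 0.1·ln(153000) + 0.86·ln(133000) + 0.04·ln(44000) = 1.1938 + 10.1464 + 0.4277 = 11.7679
CE = e^11.7679 ≈ 129042.88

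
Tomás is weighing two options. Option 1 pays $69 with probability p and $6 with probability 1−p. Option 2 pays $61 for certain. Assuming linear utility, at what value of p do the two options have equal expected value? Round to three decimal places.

p = 0.873

p·69 + (1−p)·6 = 61
63p + 6 = 61
p = (61 − 6) / 63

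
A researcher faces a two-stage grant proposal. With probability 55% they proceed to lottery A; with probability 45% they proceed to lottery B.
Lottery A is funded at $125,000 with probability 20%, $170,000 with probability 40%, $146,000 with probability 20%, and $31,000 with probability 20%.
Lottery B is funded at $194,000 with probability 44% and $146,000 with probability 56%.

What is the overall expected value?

$145,824

EV(A) = 0.2 × 125000 + 0.4 × 170000 + 0.2 × 146000 + 0.2 × 31000 = 25000 + 68000 + 29200 + 6200 = 128400
EV(B) = 0.44 × 194000 + 0.56 × 146000 = 85360 + 81760 = 167120
Overall = 0.55 × 128400 + 0.45 × 167120 = 70620 + 75204 = 145824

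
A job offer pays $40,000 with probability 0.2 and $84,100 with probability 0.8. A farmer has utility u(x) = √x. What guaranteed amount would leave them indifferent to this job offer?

E[u] = 0.2·√40000 + 0.8·√84100 = 0.2·200 + 0.8·290 = 272
CE = (272)² = 73984

$73,984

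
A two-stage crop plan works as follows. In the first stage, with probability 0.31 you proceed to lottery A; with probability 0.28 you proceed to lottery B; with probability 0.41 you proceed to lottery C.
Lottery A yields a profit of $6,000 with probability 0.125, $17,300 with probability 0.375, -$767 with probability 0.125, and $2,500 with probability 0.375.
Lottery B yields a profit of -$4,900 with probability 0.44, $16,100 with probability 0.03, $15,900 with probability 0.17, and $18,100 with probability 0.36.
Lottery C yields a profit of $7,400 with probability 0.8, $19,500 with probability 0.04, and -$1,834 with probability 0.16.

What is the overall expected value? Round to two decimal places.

$7,244.10

EV(A) = 0.125 × 6000 + 0.375 × 17300 + 0.125 × (-767) + 0.375 × 2500 = 750 + 6487.5 − 95.875 + 937.5 = 8079.125
EV(B) = 0.44 × (-4900) + 0.03 × 16100 + 0.17 × 15900 + 0.36 × 18100 = -2156 + 483 + 2703 + 6516 = 7546
EV(C) = 0.8 × 7400 + 0.04 × 19500 + 0.16 × (-1834) = 5920 + 780 − 293.44 = 6406.56
Overall = 0.31 × 8079.125 + 0.28 × 7546 + 0.41 × 6406.56 = 2504.52875 + 2112.88 + 2626.6896 = 7244.09835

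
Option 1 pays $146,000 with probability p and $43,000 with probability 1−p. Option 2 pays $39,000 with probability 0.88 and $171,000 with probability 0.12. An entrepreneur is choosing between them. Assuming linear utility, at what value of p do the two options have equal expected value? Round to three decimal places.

p = 0.115

EV(Option 2) = 0.88 × 39000 + 0.12 × 171000 = 34320 + 20520 = 54840
p·146000 + (1−p)·43000 = 54840
103000p + 43000 = 54840
p = (54840 − 43000) / 103000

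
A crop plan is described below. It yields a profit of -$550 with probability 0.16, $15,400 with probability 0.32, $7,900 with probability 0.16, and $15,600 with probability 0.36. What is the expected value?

$11,720

EV = 0.16 × (-550) + 0.32 × 15400 + 0.16 × 7900 + 0.36 × 15600 = -88 + 4928 + 1264 + 5616 = 11720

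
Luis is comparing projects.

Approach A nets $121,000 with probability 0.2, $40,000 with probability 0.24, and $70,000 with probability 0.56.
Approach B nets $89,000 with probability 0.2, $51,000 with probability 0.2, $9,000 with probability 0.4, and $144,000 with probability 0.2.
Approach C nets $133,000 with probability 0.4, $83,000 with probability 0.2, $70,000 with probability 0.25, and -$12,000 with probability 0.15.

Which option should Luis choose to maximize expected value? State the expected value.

Approach C ($85,500)

Approach A = 0.2 × 121000 + 0.24 × 40000 + 0.56 × 70000 = 24200 + 9600 + 39200 = 73000
Approach B = 0.2 × 89000 + 0.2 × 51000 + 0.4 × 9000 + 0.2 × 144000 = 17800 + 10200 + 3600 + 28800 = 60400
Approach C = 0.4 × 133000 + 0.2 × 83000 + 0.25 × 70000 + 0.15 × (-12000) = 53200 + 16600 + 17500 − 1800 = 85500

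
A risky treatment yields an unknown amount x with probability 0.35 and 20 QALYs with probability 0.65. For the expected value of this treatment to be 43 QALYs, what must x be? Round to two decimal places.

0.35·x + 0.65·20 = 43
0.35·x = 43 − 13 = 30
x = 30 / 0.35 = 85.7143

x = 85.71 QALYs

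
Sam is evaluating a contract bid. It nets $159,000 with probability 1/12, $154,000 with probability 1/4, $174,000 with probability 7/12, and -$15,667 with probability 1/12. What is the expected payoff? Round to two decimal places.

EV = 1/12 × 159000 + 1/4 × 154000 + 7/12 × 174000 + 1/12 × (-15667) = 13250 + 38500 + 101500 − 1305.5833 = 151944.4167

$151,944.42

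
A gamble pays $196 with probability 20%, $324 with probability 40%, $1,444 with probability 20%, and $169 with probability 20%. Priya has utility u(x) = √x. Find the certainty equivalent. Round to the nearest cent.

E[u] = 0.2·√196 + 0.4·√324 + 0.2·√1444 + 0.2·√169 = 0.2·14 + 0.4·18 + 0.2·38 + 0.2·13 = 20.2
CE = (20.2)² = 408.04

$408.04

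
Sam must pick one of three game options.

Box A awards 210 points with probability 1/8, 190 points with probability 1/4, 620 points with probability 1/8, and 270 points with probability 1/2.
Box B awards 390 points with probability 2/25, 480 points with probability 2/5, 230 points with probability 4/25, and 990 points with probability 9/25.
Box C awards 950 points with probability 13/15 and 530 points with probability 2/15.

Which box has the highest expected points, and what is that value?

Box C (894 points)

Box A = 1/8 × 210 + 1/4 × 190 + 1/8 × 620 + 1/2 × 270 = 26.25 + 47.5 + 77.5 + 135 = 286.25
Box B = 2/25 × 390 + 2/5 × 480 + 4/25 × 230 + 9/25 × 990 = 31.2 + 192 + 36.8 + 356.4 = 616.4
Box C = 13/15 × 950 + 2/15 × 530 = 823.3333 + 70.6667 = 894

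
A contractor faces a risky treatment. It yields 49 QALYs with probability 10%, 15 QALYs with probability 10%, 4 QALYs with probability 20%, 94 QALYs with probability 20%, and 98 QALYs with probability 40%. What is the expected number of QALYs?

EV = 0.1 × 49 + 0.1 × 15 + 0.2 × 4 + 0.2 × 94 + 0.4 × 98 = 4.9 + 1.5 + 0.8 + 18.8 + 39.2 = 65.2

65.2 QALYs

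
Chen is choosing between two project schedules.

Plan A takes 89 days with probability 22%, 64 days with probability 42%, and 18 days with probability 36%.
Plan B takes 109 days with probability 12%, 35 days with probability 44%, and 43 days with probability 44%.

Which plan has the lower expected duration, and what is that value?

Plan A = 0.22 × 89 + 0.42 × 64 + 0.36 × 18 = 19.58 + 26.88 + 6.48 = 52.94
Plan B = 0.12 × 109 + 0.44 × 35 + 0.44 × 43 = 13.08 + 15.4 + 18.92 = 47.4

Plan B (47.4 days)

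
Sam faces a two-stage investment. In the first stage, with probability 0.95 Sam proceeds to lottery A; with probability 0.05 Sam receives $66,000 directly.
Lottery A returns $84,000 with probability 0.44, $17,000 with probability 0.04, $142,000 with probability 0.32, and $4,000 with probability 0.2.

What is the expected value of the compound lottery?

EV(A) = 0.44 × 84000 + 0.04 × 17000 + 0.32 × 142000 + 0.2 × 4000 = 36960 + 680 + 45440 + 800 = 83880
Branch B: 66000 (certain)
Overall = 0.95 × 83880 + 0.05 × 66000 = 79686 + 3300 = 82986

$82,986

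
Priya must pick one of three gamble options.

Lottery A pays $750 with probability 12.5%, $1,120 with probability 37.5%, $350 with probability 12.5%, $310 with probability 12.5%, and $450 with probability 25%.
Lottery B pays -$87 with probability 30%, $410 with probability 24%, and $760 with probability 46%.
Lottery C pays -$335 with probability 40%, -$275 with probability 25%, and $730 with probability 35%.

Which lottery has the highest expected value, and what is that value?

Lottery A ($708.75)

Lottery A = 0.125 × 750 + 0.375 × 1120 + 0.125 × 350 + 0.125 × 310 + 0.25 × 450 = 93.75 + 420 + 43.75 + 38.75 + 112.5 = 708.75
Lottery B = 0.3 × (-87) + 0.24 × 410 + 0.46 × 760 = -26.1 + 98.4 + 349.6 = 421.9
Lottery C = 0.4 × (-335) + 0.25 × (-275) + 0.35 × 730 = -134 − 68.75 + 255.5 = 52.75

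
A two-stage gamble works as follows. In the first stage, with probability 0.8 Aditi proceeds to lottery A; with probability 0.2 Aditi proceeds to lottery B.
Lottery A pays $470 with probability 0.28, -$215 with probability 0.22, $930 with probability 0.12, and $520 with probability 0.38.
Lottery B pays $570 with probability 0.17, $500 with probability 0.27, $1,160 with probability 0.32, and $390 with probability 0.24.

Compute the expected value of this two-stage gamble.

EV(A) = 0.28 × 470 + 0.22 × (-215) + 0.12 × 930 + 0.38 × 520 = 131.6 − 47.3 + 111.6 + 197.6 = 393.5
EV(B) = 0.17 × 570 + 0.27 × 500 + 0.32 × 1160 + 0.24 × 390 = 96.9 + 135 + 371.2 + 93.6 = 696.7
Overall = 0.8 × 393.5 + 0.2 × 696.7 = 314.8 + 139.34 = 454.14

$454.14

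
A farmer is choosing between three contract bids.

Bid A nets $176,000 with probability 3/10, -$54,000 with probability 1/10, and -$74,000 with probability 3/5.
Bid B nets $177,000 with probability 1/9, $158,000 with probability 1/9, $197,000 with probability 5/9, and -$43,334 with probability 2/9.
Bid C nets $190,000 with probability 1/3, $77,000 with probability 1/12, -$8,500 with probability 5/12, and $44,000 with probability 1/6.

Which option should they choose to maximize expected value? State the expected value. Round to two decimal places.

Bid B ($137,036.89)

Bid A = 3/10 × 176000 + 1/10 × (-54000) + 3/5 × (-74000) = 52800 − 5400 − 44400 = 3000
Bid B = 1/9 × 177000 + 1/9 × 158000 + 5/9 × 197000 + 2/9 × (-43334) = 19666.6667 + 17555.5556 + 109444.4444 − 9629.7778 = 137036.8889
Bid C = 1/3 × 190000 + 1/12 × 77000 + 5/12 × (-8500) + 1/6 × 44000 = 63333.3333 + 6416.6667 − 3541.6667 + 7333.3333 = 73541.6667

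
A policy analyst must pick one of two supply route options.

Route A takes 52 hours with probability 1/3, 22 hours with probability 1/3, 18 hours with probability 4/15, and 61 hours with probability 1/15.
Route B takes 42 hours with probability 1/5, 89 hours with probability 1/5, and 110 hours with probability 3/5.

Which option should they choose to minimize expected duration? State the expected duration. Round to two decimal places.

Route A = 1/3 × 52 + 1/3 × 22 + 4/15 × 18 + 1/15 × 61 = 17.3333 + 7.3333 + 4.8 + 4.0667 = 33.5333
Route B = 1/5 × 42 + 1/5 × 89 + 3/5 × 110 = 8.4 + 17.8 + 66 = 92.2

Route A (33.53 hours)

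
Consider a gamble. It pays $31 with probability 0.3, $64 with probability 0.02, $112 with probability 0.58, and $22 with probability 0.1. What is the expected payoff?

EV = 0.3 × 31 + 0.02 × 64 + 0.58 × 112 + 0.1 × 22 = 9.3 + 1.28 + 64.96 + 2.2 = 77.74

$77.74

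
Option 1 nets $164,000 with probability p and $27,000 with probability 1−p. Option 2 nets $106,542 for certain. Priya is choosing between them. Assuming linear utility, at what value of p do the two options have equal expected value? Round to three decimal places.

p = 0.581

p·164000 + (1−p)·27000 = 106542
137000p + 27000 = 106542
p = (106542 − 27000) / 137000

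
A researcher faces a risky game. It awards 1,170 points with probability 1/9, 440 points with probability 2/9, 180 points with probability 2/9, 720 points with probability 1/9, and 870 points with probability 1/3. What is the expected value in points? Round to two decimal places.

637.78 points

EV = 1/9 × 1170 + 2/9 × 440 + 2/9 × 180 + 1/9 × 720 + 1/3 × 870 = 130 + 97.7778 + 40 + 80 + 290 = 637.7778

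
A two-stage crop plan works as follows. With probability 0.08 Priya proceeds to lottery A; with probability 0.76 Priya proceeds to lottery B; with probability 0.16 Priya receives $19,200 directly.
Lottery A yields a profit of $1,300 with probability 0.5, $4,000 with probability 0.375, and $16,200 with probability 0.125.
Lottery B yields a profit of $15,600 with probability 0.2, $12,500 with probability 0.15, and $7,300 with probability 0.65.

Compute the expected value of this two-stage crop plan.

$10,808.40

EV(A) = 0.5 × 1300 + 0.375 × 4000 + 0.125 × 16200 = 650 + 1500 + 2025 = 4175
EV(B) = 0.2 × 15600 + 0.15 × 12500 + 0.65 × 7300 = 3120 + 1875 + 4745 = 9740
Branch C: 19200 (certain)
Overall = 0.08 × 4175 + 0.76 × 9740 + 0.16 × 19200 = 334 + 7402.4 + 3072 = 10808.4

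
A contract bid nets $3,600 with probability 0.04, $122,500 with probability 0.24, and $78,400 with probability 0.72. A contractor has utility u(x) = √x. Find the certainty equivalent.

E[u] = 0.04·√3600 + 0.24·√122500 + 0.72·√78400 = 0.04·60 + 0.24·350 + 0.72·280 = 288
CE = (288)² = 82944

$82,944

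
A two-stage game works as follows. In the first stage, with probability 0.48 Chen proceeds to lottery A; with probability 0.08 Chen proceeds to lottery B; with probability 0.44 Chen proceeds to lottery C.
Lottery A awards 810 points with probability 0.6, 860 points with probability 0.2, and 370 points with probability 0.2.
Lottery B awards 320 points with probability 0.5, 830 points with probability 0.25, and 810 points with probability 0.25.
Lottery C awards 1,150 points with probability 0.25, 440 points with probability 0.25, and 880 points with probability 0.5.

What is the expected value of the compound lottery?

765.46 points

EV(A) = 0.6 × 810 + 0.2 × 860 + 0.2 × 370 = 486 + 172 + 74 = 732
EV(B) = 0.5 × 320 + 0.25 × 830 + 0.25 × 810 = 160 + 207.5 + 202.5 = 570
EV(C) = 0.25 × 1150 + 0.25 × 440 + 0.5 × 880 = 287.5 + 110 + 440 = 837.5
Overall = 0.48 × 732 + 0.08 × 570 + 0.44 × 837.5 = 351.36 + 45.6 + 368.5 = 765.46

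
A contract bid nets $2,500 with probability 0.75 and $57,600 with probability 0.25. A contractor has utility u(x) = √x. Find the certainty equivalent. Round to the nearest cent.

E[u] = 0.75·√2500 + 0.25·√57600 = 0.75·50 + 0.25·240 = 97.5
CE = (97.5)² = 9506.25

$9,506.25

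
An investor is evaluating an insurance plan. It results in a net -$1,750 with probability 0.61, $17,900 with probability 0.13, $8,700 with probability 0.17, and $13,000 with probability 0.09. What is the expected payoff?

$3,908.50

EV = 0.61 × (-1750) + 0.13 × 17900 + 0.17 × 8700 + 0.09 × 13000 = -1067.5 + 2327 + 1479 + 1170 = 3908.5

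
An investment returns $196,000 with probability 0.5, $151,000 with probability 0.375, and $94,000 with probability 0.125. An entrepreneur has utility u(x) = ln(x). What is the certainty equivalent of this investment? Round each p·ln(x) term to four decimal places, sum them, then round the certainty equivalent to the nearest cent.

E[u] = 0.5·ln(196000) + 0.375·ln(151000) + 0.125·ln(94000) = 6.0929 + 4.4719 + 1.4314 = 11.9962
CE = e^11.9962 ≈ 162137.50

$162,137.50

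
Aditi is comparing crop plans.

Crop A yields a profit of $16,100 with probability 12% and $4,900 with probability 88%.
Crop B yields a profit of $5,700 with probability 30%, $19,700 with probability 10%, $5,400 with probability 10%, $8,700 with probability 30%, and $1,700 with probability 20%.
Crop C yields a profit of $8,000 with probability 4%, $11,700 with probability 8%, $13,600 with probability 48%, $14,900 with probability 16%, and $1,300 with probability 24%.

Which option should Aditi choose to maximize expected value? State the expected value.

Crop A = 0.12 × 16100 + 0.88 × 4900 = 1932 + 4312 = 6244
Crop B = 0.3 × 5700 + 0.1 × 19700 + 0.1 × 5400 + 0.3 × 8700 + 0.2 × 1700 = 1710 + 1970 + 540 + 2610 + 340 = 7170
Crop C = 0.04 × 8000 + 0.08 × 11700 + 0.48 × 13600 + 0.16 × 14900 + 0.24 × 1300 = 320 + 936 + 6528 + 2384 + 312 = 10480

Crop C ($10,480)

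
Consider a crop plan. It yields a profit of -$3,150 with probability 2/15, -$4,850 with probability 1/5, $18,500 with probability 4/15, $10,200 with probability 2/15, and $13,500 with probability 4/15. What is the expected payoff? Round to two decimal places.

$8,503.33

EV = 2/15 × (-3150) + 1/5 × (-4850) + 4/15 × 18500 + 2/15 × 10200 + 4/15 × 13500 = -420 − 970 + 4933.3333 + 1360 + 3600 = 8503.3333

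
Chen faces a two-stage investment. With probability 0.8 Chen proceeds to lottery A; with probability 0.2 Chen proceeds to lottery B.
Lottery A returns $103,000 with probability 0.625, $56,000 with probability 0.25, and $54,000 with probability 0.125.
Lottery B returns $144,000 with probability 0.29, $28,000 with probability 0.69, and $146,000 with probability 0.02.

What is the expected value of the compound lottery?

EV(A) = 0.625 × 103000 + 0.25 × 56000 + 0.125 × 54000 = 64375 + 14000 + 6750 = 85125
EV(B) = 0.29 × 144000 + 0.69 × 28000 + 0.02 × 146000 = 41760 + 19320 + 2920 = 64000
Overall = 0.8 × 85125 + 0.2 × 64000 = 68100 + 12800 = 80900

$80,900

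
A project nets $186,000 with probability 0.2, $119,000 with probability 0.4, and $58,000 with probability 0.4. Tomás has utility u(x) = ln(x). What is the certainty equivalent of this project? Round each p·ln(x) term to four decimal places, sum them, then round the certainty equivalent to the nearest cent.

E[u] = 0.2·ln(186000) + 0.4·ln(119000) + 0.4·ln(58000) = 2.4267 + 4.6748 + 4.3873 = 11.4888
CE = e^11.4888 ≈ 97616.32

$97,616.32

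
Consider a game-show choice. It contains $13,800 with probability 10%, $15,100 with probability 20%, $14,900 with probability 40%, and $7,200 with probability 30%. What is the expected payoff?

$12,520

EV = 0.1 × 13800 + 0.2 × 15100 + 0.4 × 14900 + 0.3 × 7200 = 1380 + 3020 + 5960 + 2160 = 12520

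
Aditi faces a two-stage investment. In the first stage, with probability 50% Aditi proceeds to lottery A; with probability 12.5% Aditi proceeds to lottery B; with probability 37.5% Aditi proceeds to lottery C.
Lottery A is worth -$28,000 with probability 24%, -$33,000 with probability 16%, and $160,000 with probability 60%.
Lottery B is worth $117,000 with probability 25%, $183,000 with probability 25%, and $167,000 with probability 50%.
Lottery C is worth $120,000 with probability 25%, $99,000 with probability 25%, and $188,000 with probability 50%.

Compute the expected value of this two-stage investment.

EV(A) = 0.24 × (-28000) + 0.16 × (-33000) + 0.6 × 160000 = -6720 − 5280 + 96000 = 84000
EV(B) = 0.25 × 117000 + 0.25 × 183000 + 0.5 × 167000 = 29250 + 45750 + 83500 = 158500
EV(C) = 0.25 × 120000 + 0.25 × 99000 + 0.5 × 188000 = 30000 + 24750 + 94000 = 148750
Overall = 0.5 × 84000 + 0.125 × 158500 + 0.375 × 148750 = 42000 + 19812.5 + 55781.25 = 117593.75

$117,593.75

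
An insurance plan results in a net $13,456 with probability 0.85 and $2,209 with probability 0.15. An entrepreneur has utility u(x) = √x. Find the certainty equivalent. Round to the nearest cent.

$11,161.92

E[u] = 0.85·√13456 + 0.15·√2209 = 0.85·116 + 0.15·47 = 105.65
CE = (105.65)² = 11161.9225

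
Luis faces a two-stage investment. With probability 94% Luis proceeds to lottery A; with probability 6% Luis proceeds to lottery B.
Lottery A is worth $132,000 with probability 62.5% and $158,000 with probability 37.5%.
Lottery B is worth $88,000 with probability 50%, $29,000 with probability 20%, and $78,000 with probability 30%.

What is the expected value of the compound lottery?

$137,637

EV(A) = 0.625 × 132000 + 0.375 × 158000 = 82500 + 59250 = 141750
EV(B) = 0.5 × 88000 + 0.2 × 29000 + 0.3 × 78000 = 44000 + 5800 + 23400 = 73200
Overall = 0.94 × 141750 + 0.06 × 73200 = 133245 + 4392 = 137637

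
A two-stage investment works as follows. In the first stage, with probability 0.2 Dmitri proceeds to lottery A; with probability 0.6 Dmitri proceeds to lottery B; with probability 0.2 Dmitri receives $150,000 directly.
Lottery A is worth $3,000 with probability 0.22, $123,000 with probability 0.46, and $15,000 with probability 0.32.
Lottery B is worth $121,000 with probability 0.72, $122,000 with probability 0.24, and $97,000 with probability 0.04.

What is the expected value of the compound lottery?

$114,576

EV(A) = 0.22 × 3000 + 0.46 × 123000 + 0.32 × 15000 = 660 + 56580 + 4800 = 62040
EV(B) = 0.72 × 121000 + 0.24 × 122000 + 0.04 × 97000 = 87120 + 29280 + 3880 = 120280
Branch C: 150000 (certain)
Overall = 0.2 × 62040 + 0.6 × 120280 + 0.2 × 150000 = 12408 + 72168 + 30000 = 114576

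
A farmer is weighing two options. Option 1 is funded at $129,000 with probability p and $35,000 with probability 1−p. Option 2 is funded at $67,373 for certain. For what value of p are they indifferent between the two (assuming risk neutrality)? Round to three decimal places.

p = 0.344

p·129000 + (1−p)·35000 = 67373
94000p + 35000 = 67373
p = (67373 − 35000) / 94000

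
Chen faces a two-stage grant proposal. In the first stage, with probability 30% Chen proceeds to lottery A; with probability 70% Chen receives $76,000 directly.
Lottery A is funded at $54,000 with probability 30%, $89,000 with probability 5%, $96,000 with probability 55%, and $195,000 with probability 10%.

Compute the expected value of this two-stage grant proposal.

$81,085

EV(A) = 0.3 × 54000 + 0.05 × 89000 + 0.55 × 96000 + 0.1 × 195000 = 16200 + 4450 + 52800 + 19500 = 92950
Branch B: 76000 (certain)
Overall = 0.3 × 92950 + 0.7 × 76000 = 27885 + 53200 = 81085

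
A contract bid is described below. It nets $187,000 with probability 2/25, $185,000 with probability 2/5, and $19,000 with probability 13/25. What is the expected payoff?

$98,840

EV = 2/25 × 187000 + 2/5 × 185000 + 13/25 × 19000 = 14960 + 74000 + 9880 = 98840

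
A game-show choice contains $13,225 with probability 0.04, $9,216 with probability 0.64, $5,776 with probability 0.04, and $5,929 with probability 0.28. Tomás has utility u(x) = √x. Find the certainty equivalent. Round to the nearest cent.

$8,215.61

E[u] = 0.04·√13225 + 0.64·√9216 + 0.04·√5776 + 0.28·√5929 = 0.04·115 + 0.64·96 + 0.04·76 + 0.28·77 = 90.64
CE = (90.64)² = 8215.6096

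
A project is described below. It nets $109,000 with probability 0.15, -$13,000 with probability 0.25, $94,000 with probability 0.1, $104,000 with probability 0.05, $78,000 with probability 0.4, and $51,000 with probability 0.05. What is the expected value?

$61,450

EV = 0.15 × 109000 + 0.25 × (-13000) + 0.1 × 94000 + 0.05 × 104000 + 0.4 × 78000 + 0.05 × 51000 = 16350 − 3250 + 9400 + 5200 + 31200 + 2550 = 61450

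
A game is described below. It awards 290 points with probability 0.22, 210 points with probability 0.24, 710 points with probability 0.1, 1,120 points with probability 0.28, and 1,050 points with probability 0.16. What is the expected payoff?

666.8 points

EV = 0.22 × 290 + 0.24 × 210 + 0.1 × 710 + 0.28 × 1120 + 0.16 × 1050 = 63.8 + 50.4 + 71 + 313.6 + 168 = 666.8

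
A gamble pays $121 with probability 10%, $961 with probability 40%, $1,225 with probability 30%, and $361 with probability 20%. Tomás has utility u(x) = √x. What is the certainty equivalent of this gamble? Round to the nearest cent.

E[u] = 0.1·√121 + 0.4·√961 + 0.3·√1225 + 0.2·√361 = 0.1·11 + 0.4·31 + 0.3·35 + 0.2·19 = 27.8
CE = (27.8)² = 772.84

$772.84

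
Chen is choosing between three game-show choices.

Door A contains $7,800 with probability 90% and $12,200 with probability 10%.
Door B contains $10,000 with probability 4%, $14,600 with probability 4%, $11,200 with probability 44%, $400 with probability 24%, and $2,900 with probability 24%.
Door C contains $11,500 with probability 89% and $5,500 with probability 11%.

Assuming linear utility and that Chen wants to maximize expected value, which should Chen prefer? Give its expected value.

Door A = 0.9 × 7800 + 0.1 × 12200 = 7020 + 1220 = 8240
Door B = 0.04 × 10000 + 0.04 × 14600 + 0.44 × 11200 + 0.24 × 400 + 0.24 × 2900 = 400 + 584 + 4928 + 96 + 696 = 6704
Door C = 0.89 × 11500 + 0.11 × 5500 = 10235 + 605 = 10840

Door C ($10,840)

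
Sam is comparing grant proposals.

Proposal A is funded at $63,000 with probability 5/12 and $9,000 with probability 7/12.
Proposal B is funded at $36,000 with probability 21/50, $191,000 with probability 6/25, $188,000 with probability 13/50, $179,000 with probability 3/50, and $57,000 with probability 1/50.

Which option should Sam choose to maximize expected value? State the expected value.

Proposal B ($121,720)

Proposal A = 5/12 × 63000 + 7/12 × 9000 = 26250 + 5250 = 31500
Proposal B = 21/50 × 36000 + 6/25 × 191000 + 13/50 × 188000 + 3/50 × 179000 + 1/50 × 57000 = 15120 + 45840 + 48880 + 10740 + 1140 = 121720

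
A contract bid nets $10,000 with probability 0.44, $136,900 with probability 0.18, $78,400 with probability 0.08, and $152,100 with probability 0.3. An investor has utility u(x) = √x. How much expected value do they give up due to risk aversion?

E[u] = 0.44·√10000 + 0.18·√136900 + 0.08·√78400 + 0.3·√152100 = 0.44·100 + 0.18·370 + 0.08·280 + 0.3·390 = 250
CE = (250)² = 62500
Risk premium = EV − CE = 80944 − 62500 = 18444

$18,444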